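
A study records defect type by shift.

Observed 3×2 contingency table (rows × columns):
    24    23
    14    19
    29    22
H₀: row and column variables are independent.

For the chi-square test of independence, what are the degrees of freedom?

df = (r−1)(c−1) = (3−1)·(2−1) = 2

degrees of freedom = 2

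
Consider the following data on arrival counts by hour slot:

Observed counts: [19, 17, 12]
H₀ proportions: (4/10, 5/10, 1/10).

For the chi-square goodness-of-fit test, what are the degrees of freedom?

degrees of freedom = 2

df = k − 1 = 3 − 1 = 2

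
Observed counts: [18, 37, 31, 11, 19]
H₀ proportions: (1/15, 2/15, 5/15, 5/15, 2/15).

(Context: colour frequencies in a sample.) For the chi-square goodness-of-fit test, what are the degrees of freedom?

degrees of freedom = 4

df = k − 1 = 5 − 1 = 4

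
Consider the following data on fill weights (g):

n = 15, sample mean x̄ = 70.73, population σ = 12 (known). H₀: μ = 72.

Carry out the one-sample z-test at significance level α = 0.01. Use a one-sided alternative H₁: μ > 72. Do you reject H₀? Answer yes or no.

SE = σ/√n = 12/√15 = 3.0984
z = (x̄−μ₀)/SE = (70.73−72)/3.0984 = -0.4099
p-value (one-sided, H₁ greater) = 0.65906
At α=0.01: p ≥ α → fail to reject H₀

reject H₀: no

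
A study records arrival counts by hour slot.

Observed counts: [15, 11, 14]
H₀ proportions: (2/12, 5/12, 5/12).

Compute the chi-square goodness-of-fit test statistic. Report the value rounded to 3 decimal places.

test statistic = 12.770

n = 40; E_i = n·p_i = [6.67, 16.67, 16.67]
χ² = (15−6.67)²/6.67 + (11−16.67)²/16.67 + (14−16.67)²/16.67 = 12.7700
df = 2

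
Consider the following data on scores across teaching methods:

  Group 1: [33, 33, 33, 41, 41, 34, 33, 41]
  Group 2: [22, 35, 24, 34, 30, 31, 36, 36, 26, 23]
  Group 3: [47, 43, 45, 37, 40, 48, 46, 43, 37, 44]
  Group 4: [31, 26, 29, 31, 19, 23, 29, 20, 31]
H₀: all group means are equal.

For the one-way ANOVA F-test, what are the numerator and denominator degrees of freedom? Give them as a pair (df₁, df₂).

degrees of freedom = [3, 33]

k = 4 groups, N = 37 total
df = (k−1, N−k) = (4−1, 37−4) = (3, 33)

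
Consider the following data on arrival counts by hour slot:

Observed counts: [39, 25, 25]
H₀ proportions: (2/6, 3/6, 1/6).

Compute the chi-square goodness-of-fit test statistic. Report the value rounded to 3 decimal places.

n = 89; E_i = n·p_i = [29.67, 44.50, 14.83]
χ² = (39−29.67)²/29.67 + (25−44.50)²/44.50 + (25−14.83)²/14.83 = 18.4494
df = 2

test statistic = 18.449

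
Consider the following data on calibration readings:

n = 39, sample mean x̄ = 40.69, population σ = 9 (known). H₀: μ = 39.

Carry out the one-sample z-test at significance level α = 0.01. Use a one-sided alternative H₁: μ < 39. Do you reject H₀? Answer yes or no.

reject H₀: no

SE = σ/√n = 9/√39 = 1.4412
z = (x̄−μ₀)/SE = (40.69−39)/1.4412 = 1.1727
p-value (one-sided, H₁ less) = 0.87954
At α=0.01: p ≥ α → fail to reject H₀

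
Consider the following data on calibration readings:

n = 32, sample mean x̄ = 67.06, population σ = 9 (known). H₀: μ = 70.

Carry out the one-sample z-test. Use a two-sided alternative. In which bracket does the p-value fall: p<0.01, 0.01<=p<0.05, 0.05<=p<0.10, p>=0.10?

SE = σ/√n = 9/√32 = 1.5910
z = (x̄−μ₀)/SE = (67.06−70)/1.5910 = -1.8479
p-value (two-sided) = 0.06462
→ bracket: 0.05<=p<0.10

p-value bracket: 0.05<=p<0.10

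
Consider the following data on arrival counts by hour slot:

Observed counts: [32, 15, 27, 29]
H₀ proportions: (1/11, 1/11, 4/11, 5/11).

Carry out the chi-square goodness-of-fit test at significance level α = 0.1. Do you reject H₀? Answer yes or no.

n = 103; E_i = n·p_i = [9.36, 9.36, 37.45, 46.82]
χ² = (32−9.36)²/9.36 + (15−9.36)²/9.36 + (27−37.45)²/37.45 + (29−46.82)²/46.82 = 67.8150
df = 3
p-value (upper-tail) = 0.00000
At α=0.1: p < α → reject H₀

reject H₀: yes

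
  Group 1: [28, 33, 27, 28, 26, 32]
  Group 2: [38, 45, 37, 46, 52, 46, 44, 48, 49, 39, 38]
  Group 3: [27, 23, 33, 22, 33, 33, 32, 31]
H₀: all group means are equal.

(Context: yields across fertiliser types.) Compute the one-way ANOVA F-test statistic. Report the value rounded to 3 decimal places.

Group means [29.00, 43.82, 29.25], grand mean 35.600
SSB = Σnᵢ(x̄ᵢ−x̄)² = 1326.864; SSW = ΣΣ(x−x̄ᵢ)² = 449.136
MSB = 1326.864/2 = 663.4318; MSW = 449.136/22 = 20.4153
F = MSB/MSW = 32.4968
df = (2, 22)

test statistic = 32.497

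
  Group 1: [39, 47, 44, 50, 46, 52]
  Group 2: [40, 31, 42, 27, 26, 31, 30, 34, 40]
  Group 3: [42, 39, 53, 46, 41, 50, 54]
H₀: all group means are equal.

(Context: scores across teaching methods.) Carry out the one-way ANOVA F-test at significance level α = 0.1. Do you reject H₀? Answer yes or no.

reject H₀: yes

Group means [46.33, 33.44, 46.43], grand mean 41.091
SSB = Σnᵢ(x̄ᵢ−x̄)² = 890.548; SSW = ΣΣ(x−x̄ᵢ)² = 603.270
MSB = 890.548/2 = 445.2742; MSW = 603.270/19 = 31.7510
F = MSB/MSW = 14.0239
df = (2, 19)
p-value (upper-tail) = 0.00018
At α=0.1: p < α → reject H₀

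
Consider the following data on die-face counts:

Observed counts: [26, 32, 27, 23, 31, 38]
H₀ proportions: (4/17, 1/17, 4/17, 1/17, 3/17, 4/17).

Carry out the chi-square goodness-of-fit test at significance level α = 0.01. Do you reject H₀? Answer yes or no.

n = 177; E_i = n·p_i = [41.65, 10.41, 41.65, 10.41, 31.24, 41.65]
χ² = (26−41.65)²/41.65 + (32−10.41)²/10.41 + (27−41.65)²/41.65 + (23−10.41)²/10.41 + (31−31.24)²/31.24 + (38−41.65)²/41.65 = 71.3329
df = 5
p-value (upper-tail) = 0.00000
At α=0.01: p < α → reject H₀

reject H₀: yes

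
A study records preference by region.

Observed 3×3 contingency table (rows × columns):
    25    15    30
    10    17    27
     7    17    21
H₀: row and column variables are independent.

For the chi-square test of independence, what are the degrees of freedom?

df = (r−1)(c−1) = (3−1)·(3−1) = 4

degrees of freedom = 4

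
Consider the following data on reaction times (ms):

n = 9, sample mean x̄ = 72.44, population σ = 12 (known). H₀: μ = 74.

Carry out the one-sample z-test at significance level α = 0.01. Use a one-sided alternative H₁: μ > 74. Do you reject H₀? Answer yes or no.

SE = σ/√n = 12/√9 = 4.0000
z = (x̄−μ₀)/SE = (72.44−74)/4.0000 = -0.3900
p-value (one-sided, H₁ greater) = 0.65173
At α=0.01: p ≥ α → fail to reject H₀

reject H₀: no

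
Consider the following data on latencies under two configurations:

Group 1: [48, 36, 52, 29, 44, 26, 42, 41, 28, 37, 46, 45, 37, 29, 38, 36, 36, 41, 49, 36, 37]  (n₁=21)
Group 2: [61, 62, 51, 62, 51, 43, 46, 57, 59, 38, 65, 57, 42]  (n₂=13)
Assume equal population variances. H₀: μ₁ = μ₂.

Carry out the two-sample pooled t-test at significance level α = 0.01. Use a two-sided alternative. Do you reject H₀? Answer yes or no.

x̄₁=38.714, s₁=7.121, n₁=21
x̄₂=53.385, s₂=8.846, n₂=13
s_p² = [20·7.121² + 12·8.846²]/32 = 61.0426
SE = √(s_p²·(1/21+1/13)) = 2.7572
t = (38.714−53.385)/2.7572 = -5.3207
df = 32
p-value (two-sided) = 0.00001
At α=0.01: p < α → reject H₀

reject H₀: yes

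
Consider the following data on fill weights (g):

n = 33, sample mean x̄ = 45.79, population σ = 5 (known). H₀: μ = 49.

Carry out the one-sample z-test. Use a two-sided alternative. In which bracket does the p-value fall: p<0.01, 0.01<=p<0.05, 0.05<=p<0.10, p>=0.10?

SE = σ/√n = 5/√33 = 0.8704
z = (x̄−μ₀)/SE = (45.79−49)/0.8704 = -3.6880
p-value (two-sided) = 0.00023
→ bracket: p<0.01

p-value bracket: p<0.01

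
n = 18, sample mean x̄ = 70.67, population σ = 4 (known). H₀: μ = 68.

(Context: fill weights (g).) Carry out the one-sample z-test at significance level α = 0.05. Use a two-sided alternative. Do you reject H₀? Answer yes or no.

SE = σ/√n = 4/√18 = 0.9428
z = (x̄−μ₀)/SE = (70.67−68)/0.9428 = 2.8320
p-value (two-sided) = 0.00463
At α=0.05: p < α → reject H₀

reject H₀: yes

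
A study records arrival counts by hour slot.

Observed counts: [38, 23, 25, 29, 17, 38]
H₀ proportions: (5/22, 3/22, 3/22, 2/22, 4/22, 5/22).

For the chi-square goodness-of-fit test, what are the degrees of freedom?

degrees of freedom = 5

df = k − 1 = 6 − 1 = 5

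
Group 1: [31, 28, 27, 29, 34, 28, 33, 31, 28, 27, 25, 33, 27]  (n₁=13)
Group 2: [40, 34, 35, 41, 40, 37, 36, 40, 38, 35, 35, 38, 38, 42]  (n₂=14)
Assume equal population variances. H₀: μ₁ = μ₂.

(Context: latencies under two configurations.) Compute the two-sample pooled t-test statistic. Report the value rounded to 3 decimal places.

x̄₁=29.308, s₁=2.810, n₁=13
x̄₂=37.786, s₂=2.547, n₂=14
s_p² = [12·2.810² + 13·2.547²]/25 = 7.1651
SE = √(s_p²·(1/13+1/14)) = 1.0310
t = (29.308−37.786)/1.0310 = -8.2232
df = 25

test statistic = -8.223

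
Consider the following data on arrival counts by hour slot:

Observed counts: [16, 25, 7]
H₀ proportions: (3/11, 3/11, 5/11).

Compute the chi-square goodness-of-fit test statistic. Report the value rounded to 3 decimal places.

n = 48; E_i = n·p_i = [13.09, 13.09, 21.82]
χ² = (16−13.09)²/13.09 + (25−13.09)²/13.09 + (7−21.82)²/21.82 = 21.5444
df = 2

test statistic = 21.544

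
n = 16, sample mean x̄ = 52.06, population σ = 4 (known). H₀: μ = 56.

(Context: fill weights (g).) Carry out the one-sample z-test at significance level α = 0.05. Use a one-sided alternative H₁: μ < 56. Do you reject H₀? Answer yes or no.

SE = σ/√n = 4/√16 = 1.0000
z = (x̄−μ₀)/SE = (52.06−56)/1.0000 = -3.9400
p-value (one-sided, H₁ less) = 0.00004
At α=0.05: p < α → reject H₀

reject H₀: yes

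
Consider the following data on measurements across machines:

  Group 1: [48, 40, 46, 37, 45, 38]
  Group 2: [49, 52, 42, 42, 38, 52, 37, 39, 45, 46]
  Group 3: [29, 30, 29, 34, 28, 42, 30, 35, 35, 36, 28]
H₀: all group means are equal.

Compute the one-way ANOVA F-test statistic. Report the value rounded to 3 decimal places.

Group means [42.33, 44.20, 32.36], grand mean 38.963
SSB = Σnᵢ(x̄ᵢ−x̄)² = 821.484; SSW = ΣΣ(x−x̄ᵢ)² = 575.479
MSB = 821.484/2 = 410.7421; MSW = 575.479/24 = 23.9783
F = MSB/MSW = 17.1298
df = (2, 24)

test statistic = 17.130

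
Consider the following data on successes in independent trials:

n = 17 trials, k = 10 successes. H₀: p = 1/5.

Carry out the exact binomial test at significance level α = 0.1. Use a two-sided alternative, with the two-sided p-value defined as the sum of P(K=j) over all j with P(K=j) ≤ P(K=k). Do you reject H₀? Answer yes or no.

reject H₀: yes

Exact binomial: n=17, k=10, p₀=1/5=0.2000
P(X=j) = C(n,j)·p₀^j·(1−p₀)^(n−j); p = Σ P(X=j) over j with P(X=j) ≤ P(X=10)
p-value (two-sided) = 0.00049
At α=0.1: p < α → reject H₀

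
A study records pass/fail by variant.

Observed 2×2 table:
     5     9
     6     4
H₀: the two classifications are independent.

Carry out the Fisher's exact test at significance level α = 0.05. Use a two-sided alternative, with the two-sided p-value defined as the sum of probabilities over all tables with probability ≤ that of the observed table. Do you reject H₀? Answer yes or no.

reject H₀: no

Margins: r₁=14, r₂=10, c₁=11, c₂=13, n=24
p_obs = C(14,5)·C(10,6)/C(24,11); sum pmf over tables with pmf ≤ p_obs
p-value (two-sided) = 0.40810
At α=0.05: p ≥ α → fail to reject H₀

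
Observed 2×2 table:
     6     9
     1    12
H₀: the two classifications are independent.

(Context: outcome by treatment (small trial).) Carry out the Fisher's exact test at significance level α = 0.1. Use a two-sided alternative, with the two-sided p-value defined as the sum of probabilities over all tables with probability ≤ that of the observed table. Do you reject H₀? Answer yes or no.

reject H₀: yes

Margins: r₁=15, r₂=13, c₁=7, c₂=21, n=28
p_obs = C(15,6)·C(13,1)/C(28,7); sum pmf over tables with pmf ≤ p_obs
p-value (two-sided) = 0.08357
At α=0.1: p < α → reject H₀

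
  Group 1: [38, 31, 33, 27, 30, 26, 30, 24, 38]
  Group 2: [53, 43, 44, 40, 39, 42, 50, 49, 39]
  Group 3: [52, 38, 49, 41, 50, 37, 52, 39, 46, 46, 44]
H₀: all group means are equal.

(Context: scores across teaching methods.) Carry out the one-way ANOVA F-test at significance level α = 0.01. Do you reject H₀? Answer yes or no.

reject H₀: yes

Group means [30.78, 44.33, 44.91], grand mean 40.345
SSB = Σnᵢ(x̄ᵢ−x̄)² = 1196.087; SSW = ΣΣ(x−x̄ᵢ)² = 712.465
MSB = 1196.087/2 = 598.0435; MSW = 712.465/26 = 27.4025
F = MSB/MSW = 21.8244
df = (2, 26)
p-value (upper-tail) = 0.00000
At α=0.01: p < α → reject H₀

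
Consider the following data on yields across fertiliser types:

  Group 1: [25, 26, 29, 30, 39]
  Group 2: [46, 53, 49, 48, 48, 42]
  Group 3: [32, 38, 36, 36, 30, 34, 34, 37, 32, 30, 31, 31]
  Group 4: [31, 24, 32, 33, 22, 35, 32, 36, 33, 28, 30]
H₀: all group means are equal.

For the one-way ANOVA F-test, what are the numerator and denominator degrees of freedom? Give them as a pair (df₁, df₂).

k = 4 groups, N = 34 total
df = (k−1, N−k) = (4−1, 34−4) = (3, 30)

degrees of freedom = [3, 30]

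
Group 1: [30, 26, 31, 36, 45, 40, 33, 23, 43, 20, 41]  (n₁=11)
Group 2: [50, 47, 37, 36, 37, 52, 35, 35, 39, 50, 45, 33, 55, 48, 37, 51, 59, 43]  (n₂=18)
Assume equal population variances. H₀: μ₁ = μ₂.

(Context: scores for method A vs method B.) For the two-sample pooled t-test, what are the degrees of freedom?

df = n₁ + n₂ − 2 = 11 + 18 − 2 = 27

degrees of freedom = 27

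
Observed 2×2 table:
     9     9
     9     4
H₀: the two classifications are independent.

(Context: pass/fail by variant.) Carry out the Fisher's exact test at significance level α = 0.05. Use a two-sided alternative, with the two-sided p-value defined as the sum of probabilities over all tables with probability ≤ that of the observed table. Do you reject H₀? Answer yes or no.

reject H₀: no

Margins: r₁=18, r₂=13, c₁=18, c₂=13, n=31
p_obs = C(18,9)·C(13,9)/C(31,18); sum pmf over tables with pmf ≤ p_obs
p-value (two-sided) = 0.46218
At α=0.05: p ≥ α → fail to reject H₀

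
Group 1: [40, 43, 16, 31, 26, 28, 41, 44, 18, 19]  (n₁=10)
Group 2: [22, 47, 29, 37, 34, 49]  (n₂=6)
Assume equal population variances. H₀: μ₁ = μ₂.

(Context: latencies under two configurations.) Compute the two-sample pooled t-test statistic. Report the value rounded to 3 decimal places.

test statistic = -1.037

x̄₁=30.600, s₁=10.875, n₁=10
x̄₂=36.333, s₂=10.386, n₂=6
s_p² = [9·10.875² + 5·10.386²]/14 = 114.5524
SE = √(s_p²·(1/10+1/6)) = 5.5270
t = (30.600−36.333)/5.5270 = -1.0373
df = 14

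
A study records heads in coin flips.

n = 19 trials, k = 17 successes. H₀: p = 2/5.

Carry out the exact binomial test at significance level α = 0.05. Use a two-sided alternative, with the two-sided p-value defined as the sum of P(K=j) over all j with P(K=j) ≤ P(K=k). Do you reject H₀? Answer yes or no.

reject H₀: yes

Exact binomial: n=19, k=17, p₀=2/5=0.4000
P(X=j) = C(n,j)·p₀^j·(1−p₀)^(n−j); p = Σ P(X=j) over j with P(X=j) ≤ P(X=17)
p-value (two-sided) = 0.00001
At α=0.05: p < α → reject H₀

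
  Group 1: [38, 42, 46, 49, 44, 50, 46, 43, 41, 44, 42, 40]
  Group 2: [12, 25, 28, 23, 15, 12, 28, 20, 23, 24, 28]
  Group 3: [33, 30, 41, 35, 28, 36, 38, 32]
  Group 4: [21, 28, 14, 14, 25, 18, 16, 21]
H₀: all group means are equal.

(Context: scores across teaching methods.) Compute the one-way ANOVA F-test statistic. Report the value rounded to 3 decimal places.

test statistic = 57.114

Group means [43.75, 21.64, 34.12, 19.62], grand mean 30.590
SSB = Σnᵢ(x̄ᵢ−x̄)² = 4021.890; SSW = ΣΣ(x−x̄ᵢ)² = 821.545
MSB = 4021.890/3 = 1340.6301; MSW = 821.545/35 = 23.4727
F = MSB/MSW = 57.1144
df = (3, 35)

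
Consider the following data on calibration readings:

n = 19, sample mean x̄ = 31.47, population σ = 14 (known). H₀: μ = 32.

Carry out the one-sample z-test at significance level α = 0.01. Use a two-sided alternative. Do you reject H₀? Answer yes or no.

SE = σ/√n = 14/√19 = 3.2118
z = (x̄−μ₀)/SE = (31.47−32)/3.2118 = -0.1650
p-value (two-sided) = 0.86893
At α=0.01: p ≥ α → fail to reject H₀

reject H₀: no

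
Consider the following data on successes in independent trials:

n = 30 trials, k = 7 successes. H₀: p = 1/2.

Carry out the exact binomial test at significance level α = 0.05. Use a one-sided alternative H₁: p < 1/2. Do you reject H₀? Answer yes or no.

Exact binomial: n=30, k=7, p₀=1/2=0.5000
P(X≤7) from Σ C(n,i)·p₀^i·(1−p₀)^(n−i)
p-value (one-sided, H₁ less) = 0.00261
At α=0.05: p < α → reject H₀

reject H₀: yes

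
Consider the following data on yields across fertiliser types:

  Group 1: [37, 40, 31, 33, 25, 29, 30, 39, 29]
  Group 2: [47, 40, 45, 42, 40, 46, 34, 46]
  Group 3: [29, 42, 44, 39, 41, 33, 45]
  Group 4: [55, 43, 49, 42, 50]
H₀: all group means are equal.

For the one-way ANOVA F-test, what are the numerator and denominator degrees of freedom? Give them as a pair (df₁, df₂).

k = 4 groups, N = 29 total
df = (k−1, N−k) = (4−1, 29−4) = (3, 25)

degrees of freedom = [3, 25]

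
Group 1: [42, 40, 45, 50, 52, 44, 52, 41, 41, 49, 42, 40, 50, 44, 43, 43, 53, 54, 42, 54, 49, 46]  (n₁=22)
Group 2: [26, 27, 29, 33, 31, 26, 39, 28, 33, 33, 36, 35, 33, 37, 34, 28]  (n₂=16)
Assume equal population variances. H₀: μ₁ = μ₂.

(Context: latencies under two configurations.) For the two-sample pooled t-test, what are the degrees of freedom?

degrees of freedom = 36

df = n₁ + n₂ − 2 = 22 + 16 − 2 = 36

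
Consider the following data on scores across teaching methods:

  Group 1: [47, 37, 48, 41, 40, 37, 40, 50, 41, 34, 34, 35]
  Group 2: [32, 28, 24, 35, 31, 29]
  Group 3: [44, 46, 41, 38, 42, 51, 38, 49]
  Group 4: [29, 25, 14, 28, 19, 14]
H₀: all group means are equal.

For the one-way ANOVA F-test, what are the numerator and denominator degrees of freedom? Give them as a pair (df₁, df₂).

degrees of freedom = [3, 28]

k = 4 groups, N = 32 total
df = (k−1, N−k) = (4−1, 32−4) = (3, 28)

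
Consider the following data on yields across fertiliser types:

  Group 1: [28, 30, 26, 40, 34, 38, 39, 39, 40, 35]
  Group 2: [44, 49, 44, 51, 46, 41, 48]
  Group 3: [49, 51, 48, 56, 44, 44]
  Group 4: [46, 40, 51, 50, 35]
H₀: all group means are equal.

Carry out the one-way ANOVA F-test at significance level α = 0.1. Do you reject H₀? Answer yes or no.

Group means [34.90, 46.14, 48.67, 44.40], grand mean 42.357
SSB = Σnᵢ(x̄ᵢ−x̄)² = 916.138; SSW = ΣΣ(x−x̄ᵢ)² = 606.290
MSB = 916.138/3 = 305.3794; MSW = 606.290/24 = 25.2621
F = MSB/MSW = 12.0884
df = (3, 24)
p-value (upper-tail) = 0.00005
At α=0.1: p < α → reject H₀

reject H₀: yes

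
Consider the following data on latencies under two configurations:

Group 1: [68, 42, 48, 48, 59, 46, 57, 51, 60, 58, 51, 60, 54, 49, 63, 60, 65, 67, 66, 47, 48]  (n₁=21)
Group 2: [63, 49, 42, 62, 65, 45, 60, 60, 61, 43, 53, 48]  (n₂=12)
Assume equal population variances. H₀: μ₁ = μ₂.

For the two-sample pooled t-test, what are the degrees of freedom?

degrees of freedom = 31

df = n₁ + n₂ − 2 = 21 + 12 − 2 = 31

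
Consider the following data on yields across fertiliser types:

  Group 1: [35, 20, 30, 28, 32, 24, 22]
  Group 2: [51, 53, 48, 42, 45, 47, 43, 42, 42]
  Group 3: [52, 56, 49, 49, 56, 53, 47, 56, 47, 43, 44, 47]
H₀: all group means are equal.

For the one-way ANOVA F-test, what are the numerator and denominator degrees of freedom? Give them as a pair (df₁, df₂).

degrees of freedom = [2, 25]

k = 3 groups, N = 28 total
df = (k−1, N−k) = (3−1, 28−3) = (2, 25)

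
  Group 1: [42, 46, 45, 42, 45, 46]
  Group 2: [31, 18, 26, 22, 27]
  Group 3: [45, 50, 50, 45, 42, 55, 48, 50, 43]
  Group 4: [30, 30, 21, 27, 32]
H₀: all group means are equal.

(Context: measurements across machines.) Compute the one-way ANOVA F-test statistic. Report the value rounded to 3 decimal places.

test statistic = 51.827

Group means [44.33, 24.80, 47.56, 28.00], grand mean 38.320
SSB = Σnᵢ(x̄ᵢ−x̄)² = 2431.084; SSW = ΣΣ(x−x̄ᵢ)² = 328.356
MSB = 2431.084/3 = 810.3615; MSW = 328.356/21 = 15.6360
F = MSB/MSW = 51.8267
df = (3, 21)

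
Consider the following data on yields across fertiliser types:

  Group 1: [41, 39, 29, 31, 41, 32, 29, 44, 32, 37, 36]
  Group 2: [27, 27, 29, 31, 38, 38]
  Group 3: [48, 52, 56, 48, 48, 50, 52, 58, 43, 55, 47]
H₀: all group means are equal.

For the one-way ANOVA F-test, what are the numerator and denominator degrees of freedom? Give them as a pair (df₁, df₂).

degrees of freedom = [2, 25]

k = 3 groups, N = 28 total
df = (k−1, N−k) = (3−1, 28−3) = (2, 25)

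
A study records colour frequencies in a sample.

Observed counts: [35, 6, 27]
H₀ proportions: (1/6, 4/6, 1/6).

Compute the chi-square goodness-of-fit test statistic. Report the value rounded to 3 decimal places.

n = 68; E_i = n·p_i = [11.33, 45.33, 11.33]
χ² = (35−11.33)²/11.33 + (6−45.33)²/45.33 + (27−11.33)²/11.33 = 105.2059
df = 2

test statistic = 105.206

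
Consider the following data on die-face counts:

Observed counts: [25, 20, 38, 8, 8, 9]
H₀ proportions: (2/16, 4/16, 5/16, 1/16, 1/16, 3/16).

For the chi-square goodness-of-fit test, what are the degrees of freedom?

df = k − 1 = 6 − 1 = 5

degrees of freedom = 5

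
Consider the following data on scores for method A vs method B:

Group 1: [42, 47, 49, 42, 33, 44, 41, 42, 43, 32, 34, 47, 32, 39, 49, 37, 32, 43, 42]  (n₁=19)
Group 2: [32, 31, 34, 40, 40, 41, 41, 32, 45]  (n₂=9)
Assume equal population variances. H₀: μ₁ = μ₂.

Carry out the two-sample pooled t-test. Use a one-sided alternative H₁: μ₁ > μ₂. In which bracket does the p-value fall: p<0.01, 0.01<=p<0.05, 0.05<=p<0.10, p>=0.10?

x̄₁=40.526, s₁=5.738, n₁=19
x̄₂=37.333, s₂=5.099, n₂=9
s_p² = [18·5.738² + 8·5.099²]/26 = 30.7976
SE = √(s_p²·(1/19+1/9)) = 2.2456
t = (40.526−37.333)/2.2456 = 1.4219
df = 26
p-value (one-sided, H₁ greater) = 0.08348
→ bracket: 0.05<=p<0.10

p-value bracket: 0.05<=p<0.10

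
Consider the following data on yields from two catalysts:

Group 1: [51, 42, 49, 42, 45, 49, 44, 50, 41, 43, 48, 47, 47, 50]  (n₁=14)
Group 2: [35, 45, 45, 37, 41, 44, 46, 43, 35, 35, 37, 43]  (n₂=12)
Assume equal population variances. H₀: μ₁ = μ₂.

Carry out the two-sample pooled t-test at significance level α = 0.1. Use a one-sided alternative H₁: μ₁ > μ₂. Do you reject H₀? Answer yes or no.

x̄₁=46.286, s₁=3.407, n₁=14
x̄₂=40.500, s₂=4.380, n₂=12
s_p² = [13·3.407² + 11·4.380²]/24 = 15.0774
SE = √(s_p²·(1/14+1/12)) = 1.5275
t = (46.286−40.500)/1.5275 = 3.7876
df = 24
p-value (one-sided, H₁ greater) = 0.00045
At α=0.1: p < α → reject H₀

reject H₀: yes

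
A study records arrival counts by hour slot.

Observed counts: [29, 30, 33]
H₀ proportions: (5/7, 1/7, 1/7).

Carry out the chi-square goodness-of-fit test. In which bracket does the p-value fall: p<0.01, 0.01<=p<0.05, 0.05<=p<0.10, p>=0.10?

p-value bracket: p<0.01

n = 92; E_i = n·p_i = [65.71, 13.14, 13.14]
χ² = (29−65.71)²/65.71 + (30−13.14)²/13.14 + (33−13.14)²/13.14 = 72.1348
df = 2
p-value (upper-tail) = 0.00000
→ bracket: p<0.01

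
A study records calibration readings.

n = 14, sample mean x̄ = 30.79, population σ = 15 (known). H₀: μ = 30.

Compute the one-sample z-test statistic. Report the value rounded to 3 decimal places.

test statistic = 0.197

SE = σ/√n = 15/√14 = 4.0089
z = (x̄−μ₀)/SE = (30.79−30)/4.0089 = 0.1971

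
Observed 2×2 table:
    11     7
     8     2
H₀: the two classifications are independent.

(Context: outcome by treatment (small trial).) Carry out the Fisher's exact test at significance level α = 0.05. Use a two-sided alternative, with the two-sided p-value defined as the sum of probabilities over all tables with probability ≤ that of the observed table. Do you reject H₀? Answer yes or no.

reject H₀: no

Margins: r₁=18, r₂=10, c₁=19, c₂=9, n=28
p_obs = C(18,11)·C(10,8)/C(28,19); sum pmf over tables with pmf ≤ p_obs
p-value (two-sided) = 0.41697
At α=0.05: p ≥ α → fail to reject H₀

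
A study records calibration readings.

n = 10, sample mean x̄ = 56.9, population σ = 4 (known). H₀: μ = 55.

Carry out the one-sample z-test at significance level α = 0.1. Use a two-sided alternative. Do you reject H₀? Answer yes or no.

SE = σ/√n = 4/√10 = 1.2649
z = (x̄−μ₀)/SE = (56.9−55)/1.2649 = 1.5021
p-value (two-sided) = 0.13308
At α=0.1: p ≥ α → fail to reject H₀

reject H₀: no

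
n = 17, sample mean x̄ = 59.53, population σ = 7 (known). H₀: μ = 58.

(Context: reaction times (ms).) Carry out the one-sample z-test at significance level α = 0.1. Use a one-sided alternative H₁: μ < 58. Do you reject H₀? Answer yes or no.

SE = σ/√n = 7/√17 = 1.6977
z = (x̄−μ₀)/SE = (59.53−58)/1.6977 = 0.9012
p-value (one-sided, H₁ less) = 0.81626
At α=0.1: p ≥ α → fail to reject H₀

reject H₀: no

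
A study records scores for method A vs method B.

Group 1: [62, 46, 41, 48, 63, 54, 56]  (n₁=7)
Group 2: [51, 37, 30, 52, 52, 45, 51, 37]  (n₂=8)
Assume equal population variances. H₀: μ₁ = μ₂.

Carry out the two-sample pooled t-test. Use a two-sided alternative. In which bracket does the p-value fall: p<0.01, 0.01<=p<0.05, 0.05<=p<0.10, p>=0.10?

p-value bracket: 0.05<=p<0.10

x̄₁=52.857, s₁=8.255, n₁=7
x̄₂=44.375, s₂=8.618, n₂=8
s_p² = [6·8.255² + 7·8.618²]/13 = 71.4409
SE = √(s_p²·(1/7+1/8)) = 4.3745
t = (52.857−44.375)/4.3745 = 1.9390
df = 13
p-value (two-sided) = 0.07452
→ bracket: 0.05<=p<0.10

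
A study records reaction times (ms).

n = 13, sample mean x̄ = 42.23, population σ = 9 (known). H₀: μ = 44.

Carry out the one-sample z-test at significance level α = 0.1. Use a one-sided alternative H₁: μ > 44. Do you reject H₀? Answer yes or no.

SE = σ/√n = 9/√13 = 2.4962
z = (x̄−μ₀)/SE = (42.23−44)/2.4962 = -0.7091
p-value (one-sided, H₁ greater) = 0.76087
At α=0.1: p ≥ α → fail to reject H₀

reject H₀: no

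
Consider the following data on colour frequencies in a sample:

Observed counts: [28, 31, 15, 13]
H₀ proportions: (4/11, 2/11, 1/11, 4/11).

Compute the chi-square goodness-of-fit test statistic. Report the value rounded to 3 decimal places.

test statistic = 32.325

n = 87; E_i = n·p_i = [31.64, 15.82, 7.91, 31.64]
χ² = (28−31.64)²/31.64 + (31−15.82)²/15.82 + (15−7.91)²/7.91 + (13−31.64)²/31.64 = 32.3247
df = 3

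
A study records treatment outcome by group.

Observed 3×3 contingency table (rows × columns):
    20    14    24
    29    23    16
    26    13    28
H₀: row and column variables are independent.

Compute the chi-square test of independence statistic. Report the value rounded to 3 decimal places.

Row totals [58, 68, 67], col totals [75, 50, 68], n=193
χ² = (20−22.54)²/22.54 + (14−15.03)²/15.03 + (24−20.44)²/20.44 + (29−26.42)²/26.42 + (23−17.62)²/17.62 + (16−23.96)²/23.96 + (26−26.04)²/26.04 + (13−17.36)²/17.36 + (28−23.61)²/23.61 = 7.4294
df = 4

test statistic = 7.429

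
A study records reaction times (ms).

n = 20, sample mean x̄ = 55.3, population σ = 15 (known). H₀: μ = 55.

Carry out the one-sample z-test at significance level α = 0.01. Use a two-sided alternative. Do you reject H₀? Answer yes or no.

SE = σ/√n = 15/√20 = 3.3541
z = (x̄−μ₀)/SE = (55.3−55)/3.3541 = 0.0894
p-value (two-sided) = 0.92873
At α=0.01: p ≥ α → fail to reject H₀

reject H₀: no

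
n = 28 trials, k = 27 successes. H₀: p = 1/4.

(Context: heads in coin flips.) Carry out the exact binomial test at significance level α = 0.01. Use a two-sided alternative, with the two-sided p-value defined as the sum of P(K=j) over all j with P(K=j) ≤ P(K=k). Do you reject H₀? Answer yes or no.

reject H₀: yes

Exact binomial: n=28, k=27, p₀=1/4=0.2500
P(X=j) = C(n,j)·p₀^j·(1−p₀)^(n−j); p = Σ P(X=j) over j with P(X=j) ≤ P(X=27)
p-value (two-sided) = 0.00000
At α=0.01: p < α → reject H₀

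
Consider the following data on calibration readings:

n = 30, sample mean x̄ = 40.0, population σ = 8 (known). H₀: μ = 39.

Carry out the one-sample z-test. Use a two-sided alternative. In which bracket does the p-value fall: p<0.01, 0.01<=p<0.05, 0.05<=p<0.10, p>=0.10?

SE = σ/√n = 8/√30 = 1.4606
z = (x̄−μ₀)/SE = (40.0−39)/1.4606 = 0.6847
p-value (two-sided) = 0.49356
→ bracket: p>=0.10

p-value bracket: p>=0.10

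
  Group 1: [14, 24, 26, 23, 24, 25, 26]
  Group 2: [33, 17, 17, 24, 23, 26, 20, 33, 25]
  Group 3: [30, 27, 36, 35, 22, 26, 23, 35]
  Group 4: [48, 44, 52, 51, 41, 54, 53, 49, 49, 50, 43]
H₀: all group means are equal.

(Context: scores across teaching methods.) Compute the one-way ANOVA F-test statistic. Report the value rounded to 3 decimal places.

test statistic = 54.561

Group means [23.14, 24.22, 29.25, 48.55], grand mean 32.800
SSB = Σnᵢ(x̄ᵢ−x̄)² = 4142.960; SSW = ΣΣ(x−x̄ᵢ)² = 784.640
MSB = 4142.960/3 = 1380.9867; MSW = 784.640/31 = 25.3110
F = MSB/MSW = 54.5608
df = (3, 31)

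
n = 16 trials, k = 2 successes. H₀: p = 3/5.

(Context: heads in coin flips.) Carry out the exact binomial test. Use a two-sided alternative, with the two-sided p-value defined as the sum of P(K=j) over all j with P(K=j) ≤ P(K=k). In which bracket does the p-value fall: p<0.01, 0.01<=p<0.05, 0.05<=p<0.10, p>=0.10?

p-value bracket: p<0.01

Exact binomial: n=16, k=2, p₀=3/5=0.6000
P(X=j) = C(n,j)·p₀^j·(1−p₀)^(n−j); p = Σ P(X=j) over j with P(X=j) ≤ P(X=2)
p-value (two-sided) = 0.00013
→ bracket: p<0.01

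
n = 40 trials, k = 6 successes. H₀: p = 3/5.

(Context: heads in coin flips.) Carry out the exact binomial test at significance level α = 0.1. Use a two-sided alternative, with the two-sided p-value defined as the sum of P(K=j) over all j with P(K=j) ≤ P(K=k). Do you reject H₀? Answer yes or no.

Exact binomial: n=40, k=6, p₀=3/5=0.6000
P(X=j) = C(n,j)·p₀^j·(1−p₀)^(n−j); p = Σ P(X=j) over j with P(X=j) ≤ P(X=6)
p-value (two-sided) = 0.00000
At α=0.1: p < α → reject H₀

reject H₀: yes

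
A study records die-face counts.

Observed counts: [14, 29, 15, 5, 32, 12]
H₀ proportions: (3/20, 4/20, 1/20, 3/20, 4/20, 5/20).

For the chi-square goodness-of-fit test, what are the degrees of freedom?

df = k − 1 = 6 − 1 = 5

degrees of freedom = 5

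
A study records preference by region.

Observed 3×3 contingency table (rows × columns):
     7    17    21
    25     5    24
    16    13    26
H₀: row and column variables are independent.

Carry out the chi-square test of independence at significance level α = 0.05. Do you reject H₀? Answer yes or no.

Row totals [45, 54, 55], col totals [48, 35, 71], n=154
χ² = (7−14.03)²/14.03 + (17−10.23)²/10.23 + (21−20.75)²/20.75 + (25−16.83)²/16.83 + (5−12.27)²/12.27 + (24−24.90)²/24.90 + (16−17.14)²/17.14 + (13−12.50)²/12.50 + (26−25.36)²/25.36 = 16.4268
df = 4
p-value (upper-tail) = 0.00250
At α=0.05: p < α → reject H₀

reject H₀: yes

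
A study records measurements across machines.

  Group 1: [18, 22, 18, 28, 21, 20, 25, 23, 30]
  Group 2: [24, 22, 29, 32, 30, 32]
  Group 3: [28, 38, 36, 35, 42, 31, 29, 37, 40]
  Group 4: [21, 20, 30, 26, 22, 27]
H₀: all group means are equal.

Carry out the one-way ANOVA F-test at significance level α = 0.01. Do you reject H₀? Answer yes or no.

Group means [22.78, 28.17, 35.11, 24.33], grand mean 27.867
SSB = Σnᵢ(x̄ᵢ−x̄)² = 780.856; SSW = ΣΣ(x−x̄ᵢ)² = 496.611
MSB = 780.856/3 = 260.2852; MSW = 496.611/26 = 19.1004
F = MSB/MSW = 13.6272
df = (3, 26)
p-value (upper-tail) = 0.00002
At α=0.01: p < α → reject H₀

reject H₀: yes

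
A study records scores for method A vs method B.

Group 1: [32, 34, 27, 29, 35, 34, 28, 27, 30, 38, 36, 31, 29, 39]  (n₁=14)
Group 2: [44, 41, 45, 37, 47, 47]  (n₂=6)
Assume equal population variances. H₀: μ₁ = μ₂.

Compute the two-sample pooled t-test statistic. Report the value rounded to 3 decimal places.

test statistic = -5.913

x̄₁=32.071, s₁=3.990, n₁=14
x̄₂=43.500, s₂=3.886, n₂=6
s_p² = [13·3.990² + 5·3.886²]/18 = 15.6905
SE = √(s_p²·(1/14+1/6)) = 1.9328
t = (32.071−43.500)/1.9328 = -5.9129
df = 18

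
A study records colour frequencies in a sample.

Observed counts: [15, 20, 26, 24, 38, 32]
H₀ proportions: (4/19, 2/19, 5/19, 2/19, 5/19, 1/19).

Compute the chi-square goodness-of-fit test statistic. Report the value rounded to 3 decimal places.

test statistic = 89.211

n = 155; E_i = n·p_i = [32.63, 16.32, 40.79, 16.32, 40.79, 8.16]
χ² = (15−32.63)²/32.63 + (20−16.32)²/16.32 + (26−40.79)²/40.79 + (24−16.32)²/16.32 + (38−40.79)²/40.79 + (32−8.16)²/8.16 = 89.2113
df = 5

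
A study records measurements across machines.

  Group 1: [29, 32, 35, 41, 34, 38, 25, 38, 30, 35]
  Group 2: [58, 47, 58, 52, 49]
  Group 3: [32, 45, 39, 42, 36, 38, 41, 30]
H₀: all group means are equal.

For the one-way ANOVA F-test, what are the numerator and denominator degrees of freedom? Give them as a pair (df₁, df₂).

k = 3 groups, N = 23 total
df = (k−1, N−k) = (3−1, 23−3) = (2, 20)

degrees of freedom = [2, 20]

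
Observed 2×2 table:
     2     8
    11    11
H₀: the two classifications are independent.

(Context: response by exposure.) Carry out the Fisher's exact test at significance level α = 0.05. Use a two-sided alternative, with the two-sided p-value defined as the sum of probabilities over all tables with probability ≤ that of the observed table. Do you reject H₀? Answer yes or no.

reject H₀: no

Margins: r₁=10, r₂=22, c₁=13, c₂=19, n=32
p_obs = C(10,2)·C(22,11)/C(32,13); sum pmf over tables with pmf ≤ p_obs
p-value (two-sided) = 0.14083
At α=0.05: p ≥ α → fail to reject H₀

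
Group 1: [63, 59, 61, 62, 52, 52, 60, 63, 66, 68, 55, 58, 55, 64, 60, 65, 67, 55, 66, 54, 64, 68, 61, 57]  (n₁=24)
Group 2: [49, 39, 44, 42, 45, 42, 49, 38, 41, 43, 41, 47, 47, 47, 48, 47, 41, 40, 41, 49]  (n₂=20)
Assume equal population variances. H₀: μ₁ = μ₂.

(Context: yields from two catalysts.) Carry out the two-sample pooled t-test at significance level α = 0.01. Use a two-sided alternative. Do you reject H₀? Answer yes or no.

reject H₀: yes

x̄₁=60.625, s₁=4.994, n₁=24
x̄₂=44.000, s₂=3.627, n₂=20
s_p² = [23·4.994² + 19·3.627²]/42 = 19.6101
SE = √(s_p²·(1/24+1/20)) = 1.3407
t = (60.625−44.000)/1.3407 = 12.3998
df = 42
p-value (two-sided) = 0.00000
At α=0.01: p < α → reject H₀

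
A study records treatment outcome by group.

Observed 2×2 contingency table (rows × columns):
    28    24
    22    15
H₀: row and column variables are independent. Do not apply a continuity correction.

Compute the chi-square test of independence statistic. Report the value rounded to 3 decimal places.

Row totals [52, 37], col totals [50, 39], n=89
χ² = (28−29.21)²/29.21 + (24−22.79)²/22.79 + (22−20.79)²/20.79 + (15−16.21)²/16.21 = 0.2767
df = 1

test statistic = 0.277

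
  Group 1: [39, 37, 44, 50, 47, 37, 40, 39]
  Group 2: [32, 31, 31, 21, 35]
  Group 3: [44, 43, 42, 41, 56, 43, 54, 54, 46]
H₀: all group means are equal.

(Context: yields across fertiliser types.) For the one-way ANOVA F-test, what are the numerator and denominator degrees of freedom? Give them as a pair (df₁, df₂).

k = 3 groups, N = 22 total
df = (k−1, N−k) = (3−1, 22−3) = (2, 19)

degrees of freedom = [2, 19]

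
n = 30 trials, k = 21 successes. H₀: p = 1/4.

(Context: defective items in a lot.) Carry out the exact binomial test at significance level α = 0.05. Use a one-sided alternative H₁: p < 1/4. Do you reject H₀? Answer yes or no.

reject H₀: no

Exact binomial: n=30, k=21, p₀=1/4=0.2500
P(X≤21) from Σ C(n,i)·p₀^i·(1−p₀)^(n−i)
p-value (one-sided, H₁ less) = 1.00000
At α=0.05: p ≥ α → fail to reject H₀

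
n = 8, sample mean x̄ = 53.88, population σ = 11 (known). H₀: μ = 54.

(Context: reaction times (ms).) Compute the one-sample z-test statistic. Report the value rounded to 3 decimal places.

SE = σ/√n = 11/√8 = 3.8891
z = (x̄−μ₀)/SE = (53.88−54)/3.8891 = -0.0309

test statistic = -0.031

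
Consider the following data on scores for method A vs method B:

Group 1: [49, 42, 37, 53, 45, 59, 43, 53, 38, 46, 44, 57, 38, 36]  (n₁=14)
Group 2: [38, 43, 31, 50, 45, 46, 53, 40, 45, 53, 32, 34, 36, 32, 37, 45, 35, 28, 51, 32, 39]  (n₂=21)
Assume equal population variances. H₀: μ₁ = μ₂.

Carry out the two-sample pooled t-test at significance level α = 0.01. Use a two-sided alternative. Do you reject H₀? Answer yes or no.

x̄₁=45.714, s₁=7.518, n₁=14
x̄₂=40.238, s₂=7.700, n₂=21
s_p² = [13·7.518² + 20·7.700²]/33 = 58.2020
SE = √(s_p²·(1/14+1/21)) = 2.6323
t = (45.714−40.238)/2.6323 = 2.0804
df = 33
p-value (two-sided) = 0.04533
At α=0.01: p ≥ α → fail to reject H₀

reject H₀: no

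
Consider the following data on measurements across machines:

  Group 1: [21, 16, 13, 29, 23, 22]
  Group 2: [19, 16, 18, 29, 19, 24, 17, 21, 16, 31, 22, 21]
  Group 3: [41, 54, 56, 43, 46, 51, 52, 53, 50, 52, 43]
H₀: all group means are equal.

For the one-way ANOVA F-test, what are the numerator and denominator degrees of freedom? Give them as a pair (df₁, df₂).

degrees of freedom = [2, 26]

k = 3 groups, N = 29 total
df = (k−1, N−k) = (3−1, 29−3) = (2, 26)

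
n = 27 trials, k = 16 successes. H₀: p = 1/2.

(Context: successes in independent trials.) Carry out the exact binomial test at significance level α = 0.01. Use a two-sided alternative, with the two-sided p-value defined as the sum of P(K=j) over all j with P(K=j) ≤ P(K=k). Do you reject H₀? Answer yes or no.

Exact binomial: n=27, k=16, p₀=1/2=0.5000
P(X=j) = C(n,j)·p₀^j·(1−p₀)^(n−j); p = Σ P(X=j) over j with P(X=j) ≤ P(X=16)
p-value (two-sided) = 0.44207
At α=0.01: p ≥ α → fail to reject H₀

reject H₀: no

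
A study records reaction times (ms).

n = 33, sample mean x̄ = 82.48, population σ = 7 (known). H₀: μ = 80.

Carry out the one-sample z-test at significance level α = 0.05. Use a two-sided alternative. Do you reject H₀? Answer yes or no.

reject H₀: yes

SE = σ/√n = 7/√33 = 1.2185
z = (x̄−μ₀)/SE = (82.48−80)/1.2185 = 2.0352
p-value (two-sided) = 0.04183
At α=0.05: p < α → reject H₀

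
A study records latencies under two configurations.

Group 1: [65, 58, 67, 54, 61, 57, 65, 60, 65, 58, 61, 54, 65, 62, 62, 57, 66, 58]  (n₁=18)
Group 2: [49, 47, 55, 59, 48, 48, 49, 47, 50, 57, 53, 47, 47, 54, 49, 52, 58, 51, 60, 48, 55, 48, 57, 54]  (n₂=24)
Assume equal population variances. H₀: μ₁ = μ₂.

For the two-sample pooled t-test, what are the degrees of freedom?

df = n₁ + n₂ − 2 = 18 + 24 − 2 = 40

degrees of freedom = 40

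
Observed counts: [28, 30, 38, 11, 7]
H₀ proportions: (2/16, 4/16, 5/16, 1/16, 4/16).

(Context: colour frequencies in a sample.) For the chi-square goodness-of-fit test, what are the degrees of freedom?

degrees of freedom = 4

df = k − 1 = 5 − 1 = 4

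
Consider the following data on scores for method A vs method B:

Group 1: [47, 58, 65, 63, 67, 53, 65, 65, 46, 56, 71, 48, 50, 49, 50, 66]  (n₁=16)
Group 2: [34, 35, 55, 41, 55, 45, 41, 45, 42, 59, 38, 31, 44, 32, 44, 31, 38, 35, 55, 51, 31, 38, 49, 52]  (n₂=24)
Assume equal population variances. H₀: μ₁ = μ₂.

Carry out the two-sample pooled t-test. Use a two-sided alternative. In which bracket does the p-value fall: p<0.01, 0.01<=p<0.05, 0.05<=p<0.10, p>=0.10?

x̄₁=57.438, s₁=8.501, n₁=16
x̄₂=42.542, s₂=8.648, n₂=24
s_p² = [15·8.501² + 23·8.648²]/38 = 73.7867
SE = √(s_p²·(1/16+1/24)) = 2.7724
t = (57.438−42.542)/2.7724 = 5.3729
df = 38
p-value (two-sided) = 0.00000
→ bracket: p<0.01

p-value bracket: p<0.01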